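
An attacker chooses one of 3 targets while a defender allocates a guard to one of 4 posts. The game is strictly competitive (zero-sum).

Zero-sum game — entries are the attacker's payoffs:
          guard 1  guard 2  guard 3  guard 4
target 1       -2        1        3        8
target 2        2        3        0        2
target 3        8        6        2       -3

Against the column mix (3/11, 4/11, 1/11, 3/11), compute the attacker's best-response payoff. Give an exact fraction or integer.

41/11

target 1: (-2)·(3/11) + (1)·(4/11) + (3)·(1/11) + (8)·(3/11) = 25/11.
target 2: (2)·(3/11) + (3)·(4/11) + (0)·(1/11) + (2)·(3/11) = 24/11.
target 3: (8)·(3/11) + (6)·(4/11) + (2)·(1/11) + (-3)·(3/11) = 41/11.
The best pure response is target 3 with expected payoff 41/11.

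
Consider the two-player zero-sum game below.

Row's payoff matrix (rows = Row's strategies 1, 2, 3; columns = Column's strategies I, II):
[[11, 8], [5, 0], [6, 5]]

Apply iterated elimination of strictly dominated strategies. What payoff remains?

Column I is strictly dominated by II for Column (8<11, 0<5, 5<6); eliminate I.
Row 3 is strictly dominated by row 1 (8>5); eliminate 3.
Row 2 is strictly dominated by row 1 (8>0); eliminate 2.
Only (1, II) remains, with payoff 8.

8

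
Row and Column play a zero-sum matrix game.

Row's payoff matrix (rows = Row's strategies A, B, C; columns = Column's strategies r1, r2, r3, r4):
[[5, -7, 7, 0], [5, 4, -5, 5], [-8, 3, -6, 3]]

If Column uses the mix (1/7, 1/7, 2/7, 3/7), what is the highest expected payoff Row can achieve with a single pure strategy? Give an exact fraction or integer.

A: (5)·(1/7) + (-7)·(1/7) + (7)·(2/7) + (0)·(3/7) = 12/7.
B: (5)·(1/7) + (4)·(1/7) + (-5)·(2/7) + (5)·(3/7) = 2.
C: (-8)·(1/7) + (3)·(1/7) + (-6)·(2/7) + (3)·(3/7) = -8/7.
The best pure response is B with expected payoff 2.

2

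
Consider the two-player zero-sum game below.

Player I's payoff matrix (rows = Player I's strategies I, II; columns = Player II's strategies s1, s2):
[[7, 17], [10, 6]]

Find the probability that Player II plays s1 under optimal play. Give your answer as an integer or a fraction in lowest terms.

Row minima are 7 and 6, so Player I's maximin is 7; column maxima are 10 and 17, so Player II's minimax is 10. These differ, so the equilibrium is in mixed strategies.
Let Player II play s1 with probability q. Player I is indifferent when 7q + 17(1−q) = 10q + 6(1−q), giving q = 11/14.

11/14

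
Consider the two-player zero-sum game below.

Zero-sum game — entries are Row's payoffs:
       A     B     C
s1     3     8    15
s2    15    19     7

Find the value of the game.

51/5

Column B is strictly dominated by A for Column (it gives Row more in every row).
The remaining 2×2 game on (s1, s2) × (A, C) has no saddle point. Let Row play s1 with probability p; indifference gives 3p + 15(1−p) = 15p + 7(1−p), so p = 2/5.
Similarly Column's optimal q on A is 2/5, and the value is 3·(2/5) + (15)·(3/5) = 51/5.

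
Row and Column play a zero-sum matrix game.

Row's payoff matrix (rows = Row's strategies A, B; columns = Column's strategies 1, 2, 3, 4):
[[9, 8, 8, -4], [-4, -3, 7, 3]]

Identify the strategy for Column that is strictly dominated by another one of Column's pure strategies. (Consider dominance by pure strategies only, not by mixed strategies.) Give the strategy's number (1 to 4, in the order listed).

3

Column prefers columns that give Row less. Compare 3 with 4: -4 < 8, 3 < 7.
So 4 strictly dominates 3 for Column; 3 is strictly dominated.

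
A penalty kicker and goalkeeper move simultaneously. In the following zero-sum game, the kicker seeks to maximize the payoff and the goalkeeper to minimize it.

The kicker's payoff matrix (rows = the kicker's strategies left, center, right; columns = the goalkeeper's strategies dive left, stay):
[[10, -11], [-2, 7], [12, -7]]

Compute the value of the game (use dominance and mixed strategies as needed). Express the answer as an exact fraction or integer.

Row left is strictly dominated by row right, so the kicker never plays it.
The remaining 2×2 game on (center, right) × (dive left, stay) has no saddle point. Let the kicker play center with probability p; indifference gives −2p + 12(1−p) = 7p − 7(1−p), so p = 19/28.
Similarly the goalkeeper's optimal q on dive left is 1/2, and the value is -2·(1/2) + (7)·(1/2) = 5/2.

5/2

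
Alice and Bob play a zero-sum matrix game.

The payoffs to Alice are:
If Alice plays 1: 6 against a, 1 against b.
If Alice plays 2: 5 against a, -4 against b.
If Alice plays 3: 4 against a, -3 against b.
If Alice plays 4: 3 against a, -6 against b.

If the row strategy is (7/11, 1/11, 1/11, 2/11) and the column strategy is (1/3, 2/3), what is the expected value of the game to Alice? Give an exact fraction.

1

Against (1/3, 2/3), each row's expected payoff is 1: 8/3; 2: -1; 3: -2/3; 4: -3.
Taking the (7/11, 1/11, 1/11, 2/11)-weighted average: (7/11)·(8/3) + (1/11)·(-1) + (1/11)·(-2/3) + (2/11)·(-3) = 1.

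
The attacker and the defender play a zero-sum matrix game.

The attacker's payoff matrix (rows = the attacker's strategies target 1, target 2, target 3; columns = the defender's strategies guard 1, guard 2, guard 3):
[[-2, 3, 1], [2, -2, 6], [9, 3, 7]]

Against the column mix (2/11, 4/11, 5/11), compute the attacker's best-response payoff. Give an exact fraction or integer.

65/11

target 1: (-2)·(2/11) + (3)·(4/11) + (1)·(5/11) = 13/11.
target 2: (2)·(2/11) + (-2)·(4/11) + (6)·(5/11) = 26/11.
target 3: (9)·(2/11) + (3)·(4/11) + (7)·(5/11) = 65/11.
The best pure response is target 3 with expected payoff 65/11.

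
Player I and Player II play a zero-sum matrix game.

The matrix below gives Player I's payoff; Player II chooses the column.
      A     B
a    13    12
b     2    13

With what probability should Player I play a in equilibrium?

11/12

Row minima are 12 and 2, so Player I's maximin is 12; column maxima are 13 and 13, so Player II's minimax is 13. These differ, so the equilibrium is in mixed strategies.
Let Player I play a with probability p. Player II is indifferent when 13p + 2(1−p) = 12p + 13(1−p), giving p = 11/12.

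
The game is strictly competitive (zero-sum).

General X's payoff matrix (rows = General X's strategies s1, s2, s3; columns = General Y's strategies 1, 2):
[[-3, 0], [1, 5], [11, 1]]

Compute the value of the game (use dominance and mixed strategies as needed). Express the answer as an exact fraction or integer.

27/7

Row s1 is strictly dominated by row s2, so General X never plays it.
The remaining 2×2 game on (s2, s3) × (1, 2) has no saddle point. Let General X play s2 with probability p; indifference gives p + 11(1−p) = 5p + (1−p), so p = 5/7.
Similarly General Y's optimal q on 1 is 2/7, and the value is 1·(2/7) + (5)·(5/7) = 27/7.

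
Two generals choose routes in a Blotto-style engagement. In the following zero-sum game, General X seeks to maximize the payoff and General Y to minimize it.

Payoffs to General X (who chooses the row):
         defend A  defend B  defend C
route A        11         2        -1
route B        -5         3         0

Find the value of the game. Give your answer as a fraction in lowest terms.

Column defend B is strictly dominated by defend C for General Y (it gives General X more in every row).
The remaining 2×2 game on (route A, route B) × (defend A, defend C) has no saddle point. Let General X play route A with probability p; indifference gives 11p − 5(1−p) = −p, so p = 5/17.
Similarly General Y's optimal q on defend A is 1/17, and the value is 11·(1/17) + (-1)·(16/17) = -5/17.

-5/17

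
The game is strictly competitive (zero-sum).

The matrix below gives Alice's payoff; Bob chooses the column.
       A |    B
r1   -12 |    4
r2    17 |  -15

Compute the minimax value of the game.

-7/3

Row minima are -12 and -15, so Alice's maximin is -12; column maxima are 17 and 4, so Bob's minimax is 4. These differ, so the equilibrium is in mixed strategies.
Let Alice play r1 with probability p. Bob is indifferent when −12p + 17(1−p) = 4p − 15(1−p), giving p = 2/3.
Let Bob play A with probability q. Alice is indifferent when −12q + 4(1−q) = 17q − 15(1−q), giving q = 19/48.
The value is -12·(19/48) + (4)·(29/48) = -7/3.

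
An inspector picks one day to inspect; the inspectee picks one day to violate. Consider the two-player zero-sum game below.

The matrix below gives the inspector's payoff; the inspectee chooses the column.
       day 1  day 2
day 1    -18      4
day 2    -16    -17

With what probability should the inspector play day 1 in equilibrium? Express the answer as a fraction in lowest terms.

Row minima are -18 and -17, so the inspector's maximin is -17; column maxima are -16 and 4, so the inspectee's minimax is -16. These differ, so the equilibrium is in mixed strategies.
Let the inspector play day 1 with probability p. The inspectee is indifferent when −18p − 16(1−p) = 4p − 17(1−p), giving p = 1/23.

1/23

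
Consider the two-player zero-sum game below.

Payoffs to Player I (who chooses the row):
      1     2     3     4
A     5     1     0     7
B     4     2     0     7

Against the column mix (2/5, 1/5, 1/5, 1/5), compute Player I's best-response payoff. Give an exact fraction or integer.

18/5

A: (5)·(2/5) + (1)·(1/5) + (0)·(1/5) + (7)·(1/5) = 18/5.
B: (4)·(2/5) + (2)·(1/5) + (0)·(1/5) + (7)·(1/5) = 17/5.
The best pure response is A with expected payoff 18/5.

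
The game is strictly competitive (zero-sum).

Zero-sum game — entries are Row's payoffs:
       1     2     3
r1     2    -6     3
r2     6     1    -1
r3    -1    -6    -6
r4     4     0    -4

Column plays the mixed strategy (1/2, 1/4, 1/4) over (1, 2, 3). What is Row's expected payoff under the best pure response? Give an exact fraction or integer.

3

r1: (2)·(1/2) + (-6)·(1/4) + (3)·(1/4) = 1/4.
r2: (6)·(1/2) + (1)·(1/4) + (-1)·(1/4) = 3.
r3: (-1)·(1/2) + (-6)·(1/4) + (-6)·(1/4) = -7/2.
r4: (4)·(1/2) + (0)·(1/4) + (-4)·(1/4) = 1.
The best pure response is r2 with expected payoff 3.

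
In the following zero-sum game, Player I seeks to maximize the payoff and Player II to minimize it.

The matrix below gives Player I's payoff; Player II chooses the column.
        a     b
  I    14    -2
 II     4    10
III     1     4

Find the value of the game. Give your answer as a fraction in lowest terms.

Row III is strictly dominated by row II, so Player I never plays it.
The remaining 2×2 game on (I, II) × (a, b) has no saddle point. Let Player I play I with probability p; indifference gives 14p + 4(1−p) = −2p + 10(1−p), so p = 3/11.
Similarly Player II's optimal q on a is 6/11, and the value is 14·(6/11) + (-2)·(5/11) = 74/11.

74/11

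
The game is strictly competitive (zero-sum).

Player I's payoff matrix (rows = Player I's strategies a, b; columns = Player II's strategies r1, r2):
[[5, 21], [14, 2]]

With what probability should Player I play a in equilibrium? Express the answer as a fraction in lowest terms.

Row minima are 5 and 2, so Player I's maximin is 5; column maxima are 14 and 21, so Player II's minimax is 14. These differ, so the equilibrium is in mixed strategies.
Let Player I play a with probability p. Player II is indifferent when 5p + 14(1−p) = 21p + 2(1−p), giving p = 3/7.

3/7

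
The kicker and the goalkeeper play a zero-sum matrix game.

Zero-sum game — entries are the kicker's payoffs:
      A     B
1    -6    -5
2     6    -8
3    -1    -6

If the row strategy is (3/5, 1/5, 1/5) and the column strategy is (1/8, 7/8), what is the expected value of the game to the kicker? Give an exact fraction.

Against (1/8, 7/8), each row's expected payoff is 1: -41/8; 2: -25/4; 3: -43/8.
Taking the (3/5, 1/5, 1/5)-weighted average: (3/5)·(-41/8) + (1/5)·(-25/4) + (1/5)·(-43/8) = -27/5.

-27/5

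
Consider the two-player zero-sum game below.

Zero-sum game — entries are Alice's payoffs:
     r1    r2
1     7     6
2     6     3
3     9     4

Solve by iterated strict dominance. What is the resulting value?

6

Column r1 is strictly dominated by r2 for Bob (6<7, 3<6, 4<9); eliminate r1.
Row 2 is strictly dominated by row 1 (6>3); eliminate 2.
Row 3 is strictly dominated by row 1 (6>4); eliminate 3.
Only (1, r2) remains, with payoff 6.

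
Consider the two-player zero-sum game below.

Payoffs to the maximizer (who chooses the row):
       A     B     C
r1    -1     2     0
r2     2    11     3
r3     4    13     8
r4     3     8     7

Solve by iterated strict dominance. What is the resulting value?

Row r1 is strictly dominated by row r2 (2>-1, 11>2, 3>0); eliminate r1.
Column C is strictly dominated by A for the minimizer (2<3, 4<8, 3<7); eliminate C.
Column B is strictly dominated by A for the minimizer (2<11, 4<13, 3<8); eliminate B.
Row r4 is strictly dominated by row r3 (4>3); eliminate r4.
Row r2 is strictly dominated by row r3 (4>2); eliminate r2.
Only (r3, A) remains, with payoff 4.

4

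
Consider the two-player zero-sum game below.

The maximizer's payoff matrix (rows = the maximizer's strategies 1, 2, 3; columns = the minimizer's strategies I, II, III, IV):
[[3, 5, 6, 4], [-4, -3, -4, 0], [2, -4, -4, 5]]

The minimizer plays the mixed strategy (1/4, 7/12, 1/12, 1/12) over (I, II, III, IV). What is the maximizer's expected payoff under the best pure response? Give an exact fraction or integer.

1: (3)·(1/4) + (5)·(7/12) + (6)·(1/12) + (4)·(1/12) = 9/2.
2: (-4)·(1/4) + (-3)·(7/12) + (-4)·(1/12) + (0)·(1/12) = -37/12.
3: (2)·(1/4) + (-4)·(7/12) + (-4)·(1/12) + (5)·(1/12) = -7/4.
The best pure response is 1 with expected payoff 9/2.

9/2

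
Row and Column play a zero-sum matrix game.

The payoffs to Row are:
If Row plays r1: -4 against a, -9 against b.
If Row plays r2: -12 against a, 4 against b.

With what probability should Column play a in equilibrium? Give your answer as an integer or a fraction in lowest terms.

13/21

Row minima are -9 and -12, so Row's maximin is -9; column maxima are -4 and 4, so Column's minimax is -4. These differ, so the equilibrium is in mixed strategies.
Let Column play a with probability q. Row is indifferent when −4q − 9(1−q) = −12q + 4(1−q), giving q = 13/21.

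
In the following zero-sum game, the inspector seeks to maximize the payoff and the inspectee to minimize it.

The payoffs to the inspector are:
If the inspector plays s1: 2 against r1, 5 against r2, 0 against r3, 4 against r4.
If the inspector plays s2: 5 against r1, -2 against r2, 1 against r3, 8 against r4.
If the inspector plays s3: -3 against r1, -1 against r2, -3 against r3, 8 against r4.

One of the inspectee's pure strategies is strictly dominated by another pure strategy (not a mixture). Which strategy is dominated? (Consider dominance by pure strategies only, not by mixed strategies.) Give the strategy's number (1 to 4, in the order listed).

The inspectee prefers columns that give the inspector less. Compare r4 with r1: 2 < 4, 5 < 8, -3 < 8.
So r1 strictly dominates r4 for the inspectee; r4 is strictly dominated.

4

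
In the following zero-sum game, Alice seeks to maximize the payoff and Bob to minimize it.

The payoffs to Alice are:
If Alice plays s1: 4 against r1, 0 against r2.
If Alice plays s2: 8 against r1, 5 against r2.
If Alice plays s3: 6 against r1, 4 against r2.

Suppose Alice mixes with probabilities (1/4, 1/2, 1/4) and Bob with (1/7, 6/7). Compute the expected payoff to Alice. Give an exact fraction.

Against (1/7, 6/7), each row's expected payoff is s1: 4/7; s2: 38/7; s3: 30/7.
Taking the (1/4, 1/2, 1/4)-weighted average: (1/4)·(4/7) + (1/2)·(38/7) + (1/4)·(30/7) = 55/14.

55/14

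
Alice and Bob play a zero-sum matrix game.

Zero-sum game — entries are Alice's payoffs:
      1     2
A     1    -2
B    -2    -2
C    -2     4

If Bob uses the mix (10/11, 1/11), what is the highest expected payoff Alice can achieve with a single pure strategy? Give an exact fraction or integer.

8/11

A: (1)·(10/11) + (-2)·(1/11) = 8/11.
B: (-2)·(10/11) + (-2)·(1/11) = -2.
C: (-2)·(10/11) + (4)·(1/11) = -16/11.
The best pure response is A with expected payoff 8/11.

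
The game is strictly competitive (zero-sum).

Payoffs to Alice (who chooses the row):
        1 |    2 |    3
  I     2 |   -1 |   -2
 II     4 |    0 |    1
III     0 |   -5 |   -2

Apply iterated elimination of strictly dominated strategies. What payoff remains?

0

Row III is strictly dominated by row II (4>0, 0>-5, 1>-2); eliminate III.
Column 1 is strictly dominated by 2 for Bob (-1<2, 0<4); eliminate 1.
Row I is strictly dominated by row II (0>-1, 1>-2); eliminate I.
Column 3 is strictly dominated by 2 for Bob (0<1); eliminate 3.
Only (II, 2) remains, with payoff 0.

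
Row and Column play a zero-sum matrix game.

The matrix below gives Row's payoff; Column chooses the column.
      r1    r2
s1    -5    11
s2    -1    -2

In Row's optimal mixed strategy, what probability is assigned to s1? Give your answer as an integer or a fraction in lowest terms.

1/17

Row minima are -5 and -2, so Row's maximin is -2; column maxima are -1 and 11, so Column's minimax is -1. These differ, so the equilibrium is in mixed strategies.
Let Row play s1 with probability p. Column is indifferent when −5p − (1−p) = 11p − 2(1−p), giving p = 1/17.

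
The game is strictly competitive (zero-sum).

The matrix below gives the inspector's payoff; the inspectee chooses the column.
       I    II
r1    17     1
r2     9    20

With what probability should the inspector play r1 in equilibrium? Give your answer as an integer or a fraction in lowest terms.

Row minima are 1 and 9, so the inspector's maximin is 9; column maxima are 17 and 20, so the inspectee's minimax is 17. These differ, so the equilibrium is in mixed strategies.
Let the inspector play r1 with probability p. The inspectee is indifferent when 17p + 9(1−p) = p + 20(1−p), giving p = 11/27.

11/27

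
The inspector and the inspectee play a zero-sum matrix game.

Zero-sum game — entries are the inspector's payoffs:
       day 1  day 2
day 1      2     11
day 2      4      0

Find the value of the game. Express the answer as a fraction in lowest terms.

Row minima are 2 and 0, so the inspector's maximin is 2; column maxima are 4 and 11, so the inspectee's minimax is 4. These differ, so the equilibrium is in mixed strategies.
Let the inspector play day 1 with probability p. The inspectee is indifferent when 2p + 4(1−p) = 11p, giving p = 4/13.
Let the inspectee play day 1 with probability q. The inspector is indifferent when 2q + 11(1−q) = 4q, giving q = 11/13.
The value is 2·(11/13) + (11)·(2/13) = 44/13.

44/13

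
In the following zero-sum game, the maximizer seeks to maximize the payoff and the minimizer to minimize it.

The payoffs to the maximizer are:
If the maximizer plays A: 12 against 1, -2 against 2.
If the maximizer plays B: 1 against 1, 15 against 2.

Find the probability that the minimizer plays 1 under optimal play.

Row minima are -2 and 1, so the maximizer's maximin is 1; column maxima are 12 and 15, so the minimizer's minimax is 12. These differ, so the equilibrium is in mixed strategies.
Let the minimizer play 1 with probability q. The maximizer is indifferent when 12q − 2(1−q) = q + 15(1−q), giving q = 17/28.

17/28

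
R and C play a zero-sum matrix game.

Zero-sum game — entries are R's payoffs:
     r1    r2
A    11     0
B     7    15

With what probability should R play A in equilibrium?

8/19

Row minima are 0 and 7, so R's maximin is 7; column maxima are 11 and 15, so C's minimax is 11. These differ, so the equilibrium is in mixed strategies.
Let R play A with probability p. C is indifferent when 11p + 7(1−p) = 15(1−p), giving p = 8/19.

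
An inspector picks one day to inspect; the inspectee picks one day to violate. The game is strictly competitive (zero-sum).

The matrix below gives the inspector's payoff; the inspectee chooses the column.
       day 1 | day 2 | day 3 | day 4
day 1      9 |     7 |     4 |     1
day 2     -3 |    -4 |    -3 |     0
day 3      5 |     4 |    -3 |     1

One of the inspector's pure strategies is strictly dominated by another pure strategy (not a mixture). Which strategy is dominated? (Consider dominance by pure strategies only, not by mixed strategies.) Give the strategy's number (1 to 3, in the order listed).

Compare day 2 with day 1: 9 > -3, 7 > -4, 4 > -3, 1 > 0.
So day 1 strictly dominates day 2 for the inspector; day 2 is strictly dominated.

2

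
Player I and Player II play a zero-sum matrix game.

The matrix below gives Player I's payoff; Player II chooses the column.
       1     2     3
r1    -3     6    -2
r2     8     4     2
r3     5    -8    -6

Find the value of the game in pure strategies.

Row minima: -3, 2, -8 → Player I's maximin is 2.
Column maxima: 8, 6, 2 → Player II's minimax is 2.
They coincide at (r2, 3), so the value is 2.

2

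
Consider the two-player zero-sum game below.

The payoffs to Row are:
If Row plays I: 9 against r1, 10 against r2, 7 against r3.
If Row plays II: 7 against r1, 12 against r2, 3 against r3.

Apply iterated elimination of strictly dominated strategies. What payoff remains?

Column r2 is strictly dominated by r1 for Column (9<10, 7<12); eliminate r2.
Column r1 is strictly dominated by r3 for Column (7<9, 3<7); eliminate r1.
Row II is strictly dominated by row I (7>3); eliminate II.
Only (I, r3) remains, with payoff 7.

7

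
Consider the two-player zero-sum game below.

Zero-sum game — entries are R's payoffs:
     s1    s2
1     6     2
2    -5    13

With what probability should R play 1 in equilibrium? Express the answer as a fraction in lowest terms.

9/11

Row minima are 2 and -5, so R's maximin is 2; column maxima are 6 and 13, so C's minimax is 6. These differ, so the equilibrium is in mixed strategies.
Let R play 1 with probability p. C is indifferent when 6p − 5(1−p) = 2p + 13(1−p), giving p = 9/11.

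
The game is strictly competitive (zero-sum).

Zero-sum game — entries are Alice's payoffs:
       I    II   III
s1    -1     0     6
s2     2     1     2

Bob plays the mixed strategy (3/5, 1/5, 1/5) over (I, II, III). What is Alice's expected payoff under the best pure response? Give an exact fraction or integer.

9/5

s1: (-1)·(3/5) + (0)·(1/5) + (6)·(1/5) = 3/5.
s2: (2)·(3/5) + (1)·(1/5) + (2)·(1/5) = 9/5.
The best pure response is s2 with expected payoff 9/5.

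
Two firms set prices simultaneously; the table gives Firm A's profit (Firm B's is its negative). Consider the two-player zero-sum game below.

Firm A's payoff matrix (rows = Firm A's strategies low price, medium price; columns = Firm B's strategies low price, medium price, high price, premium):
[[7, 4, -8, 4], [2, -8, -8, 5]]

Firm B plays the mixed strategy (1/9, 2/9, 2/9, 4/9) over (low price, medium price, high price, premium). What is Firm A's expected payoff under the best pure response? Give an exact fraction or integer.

5/3

low price: (7)·(1/9) + (4)·(2/9) + (-8)·(2/9) + (4)·(4/9) = 5/3.
medium price: (2)·(1/9) + (-8)·(2/9) + (-8)·(2/9) + (5)·(4/9) = -10/9.
The best pure response is low price with expected payoff 5/3.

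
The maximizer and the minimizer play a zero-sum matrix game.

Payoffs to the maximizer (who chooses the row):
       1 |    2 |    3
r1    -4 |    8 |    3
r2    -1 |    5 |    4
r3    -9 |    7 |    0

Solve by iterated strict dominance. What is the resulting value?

Row r3 is strictly dominated by row r1 (-4>-9, 8>7, 3>0); eliminate r3.
Column 3 is strictly dominated by 1 for the minimizer (-4<3, -1<4); eliminate 3.
Column 2 is strictly dominated by 1 for the minimizer (-4<8, -1<5); eliminate 2.
Row r1 is strictly dominated by row r2 (-1>-4); eliminate r1.
Only (r2, 1) remains, with payoff -1.

-1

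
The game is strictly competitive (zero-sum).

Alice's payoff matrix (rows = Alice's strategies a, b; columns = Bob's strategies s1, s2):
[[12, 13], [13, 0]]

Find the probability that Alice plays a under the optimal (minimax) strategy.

13/14

Row minima are 12 and 0, so Alice's maximin is 12; column maxima are 13 and 13, so Bob's minimax is 13. These differ, so the equilibrium is in mixed strategies.
Let Alice play a with probability p. Bob is indifferent when 12p + 13(1−p) = 13p, giving p = 13/14.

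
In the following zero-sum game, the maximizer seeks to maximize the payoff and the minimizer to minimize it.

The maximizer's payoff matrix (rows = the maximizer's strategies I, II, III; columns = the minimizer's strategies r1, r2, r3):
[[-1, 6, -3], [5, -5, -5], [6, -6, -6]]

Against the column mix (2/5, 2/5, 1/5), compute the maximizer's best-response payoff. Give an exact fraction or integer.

I: (-1)·(2/5) + (6)·(2/5) + (-3)·(1/5) = 7/5.
II: (5)·(2/5) + (-5)·(2/5) + (-5)·(1/5) = -1.
III: (6)·(2/5) + (-6)·(2/5) + (-6)·(1/5) = -6/5.
The best pure response is I with expected payoff 7/5.

7/5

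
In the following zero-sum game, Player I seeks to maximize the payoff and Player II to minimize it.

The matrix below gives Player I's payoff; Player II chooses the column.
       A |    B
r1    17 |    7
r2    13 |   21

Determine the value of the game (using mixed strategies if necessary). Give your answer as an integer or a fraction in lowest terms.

Row minima are 7 and 13, so Player I's maximin is 13; column maxima are 17 and 21, so Player II's minimax is 17. These differ, so the equilibrium is in mixed strategies.
Let Player I play r1 with probability p. Player II is indifferent when 17p + 13(1−p) = 7p + 21(1−p), giving p = 4/9.
Let Player II play A with probability q. Player I is indifferent when 17q + 7(1−q) = 13q + 21(1−q), giving q = 7/9.
The value is 17·(7/9) + (7)·(2/9) = 133/9.

133/9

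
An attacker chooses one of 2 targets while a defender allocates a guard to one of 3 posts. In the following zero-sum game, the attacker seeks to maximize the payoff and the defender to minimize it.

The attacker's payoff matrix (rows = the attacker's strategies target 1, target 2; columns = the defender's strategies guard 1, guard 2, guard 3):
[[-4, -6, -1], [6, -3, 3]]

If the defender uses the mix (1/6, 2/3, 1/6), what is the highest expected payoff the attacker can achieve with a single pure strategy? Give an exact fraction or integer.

-1/2

target 1: (-4)·(1/6) + (-6)·(2/3) + (-1)·(1/6) = -29/6.
target 2: (6)·(1/6) + (-3)·(2/3) + (3)·(1/6) = -1/2.
The best pure response is target 2 with expected payoff -1/2.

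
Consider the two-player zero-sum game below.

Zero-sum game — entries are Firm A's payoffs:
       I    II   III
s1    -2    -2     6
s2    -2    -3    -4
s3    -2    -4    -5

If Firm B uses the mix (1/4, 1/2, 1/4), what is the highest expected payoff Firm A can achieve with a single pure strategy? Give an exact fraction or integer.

0

s1: (-2)·(1/4) + (-2)·(1/2) + (6)·(1/4) = 0.
s2: (-2)·(1/4) + (-3)·(1/2) + (-4)·(1/4) = -3.
s3: (-2)·(1/4) + (-4)·(1/2) + (-5)·(1/4) = -15/4.
The best pure response is s1 with expected payoff 0.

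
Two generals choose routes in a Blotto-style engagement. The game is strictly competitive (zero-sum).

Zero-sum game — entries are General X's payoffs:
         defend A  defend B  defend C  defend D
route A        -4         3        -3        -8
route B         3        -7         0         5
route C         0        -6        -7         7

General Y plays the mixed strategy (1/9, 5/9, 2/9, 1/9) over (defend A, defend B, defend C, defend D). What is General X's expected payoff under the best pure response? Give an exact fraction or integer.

route A: (-4)·(1/9) + (3)·(5/9) + (-3)·(2/9) + (-8)·(1/9) = -1/3.
route B: (3)·(1/9) + (-7)·(5/9) + (0)·(2/9) + (5)·(1/9) = -3.
route C: (0)·(1/9) + (-6)·(5/9) + (-7)·(2/9) + (7)·(1/9) = -37/9.
The best pure response is route A with expected payoff -1/3.

-1/3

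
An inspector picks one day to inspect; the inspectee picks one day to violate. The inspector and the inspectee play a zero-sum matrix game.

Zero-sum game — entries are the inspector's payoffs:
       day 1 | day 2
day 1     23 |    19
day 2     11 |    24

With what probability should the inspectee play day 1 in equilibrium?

Row minima are 19 and 11, so the inspector's maximin is 19; column maxima are 23 and 24, so the inspectee's minimax is 23. These differ, so the equilibrium is in mixed strategies.
Let the inspectee play day 1 with probability q. The inspector is indifferent when 23q + 19(1−q) = 11q + 24(1−q), giving q = 5/17.

5/17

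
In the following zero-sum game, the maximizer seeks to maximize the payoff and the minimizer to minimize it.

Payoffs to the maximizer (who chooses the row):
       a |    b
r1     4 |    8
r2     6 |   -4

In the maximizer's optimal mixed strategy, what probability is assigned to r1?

5/7

Row minima are 4 and -4, so the maximizer's maximin is 4; column maxima are 6 and 8, so the minimizer's minimax is 6. These differ, so the equilibrium is in mixed strategies.
Let the maximizer play r1 with probability p. The minimizer is indifferent when 4p + 6(1−p) = 8p − 4(1−p), giving p = 5/7.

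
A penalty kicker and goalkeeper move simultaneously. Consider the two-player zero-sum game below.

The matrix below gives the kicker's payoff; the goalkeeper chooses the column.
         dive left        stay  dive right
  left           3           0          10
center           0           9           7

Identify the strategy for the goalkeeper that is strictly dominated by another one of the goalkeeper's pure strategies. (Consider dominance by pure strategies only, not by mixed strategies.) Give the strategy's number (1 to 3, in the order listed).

3

The goalkeeper prefers columns that give the kicker less. Compare dive right with dive left: 3 < 10, 0 < 7.
So dive left strictly dominates dive right for the goalkeeper; dive right is strictly dominated.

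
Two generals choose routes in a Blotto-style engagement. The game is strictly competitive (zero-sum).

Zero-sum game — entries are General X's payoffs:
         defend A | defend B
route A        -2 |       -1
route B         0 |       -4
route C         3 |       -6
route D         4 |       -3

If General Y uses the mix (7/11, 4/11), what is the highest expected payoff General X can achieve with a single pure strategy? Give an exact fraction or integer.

route A: (-2)·(7/11) + (-1)·(4/11) = -18/11.
route B: (0)·(7/11) + (-4)·(4/11) = -16/11.
route C: (3)·(7/11) + (-6)·(4/11) = -3/11.
route D: (4)·(7/11) + (-3)·(4/11) = 16/11.
The best pure response is route D with expected payoff 16/11.

16/11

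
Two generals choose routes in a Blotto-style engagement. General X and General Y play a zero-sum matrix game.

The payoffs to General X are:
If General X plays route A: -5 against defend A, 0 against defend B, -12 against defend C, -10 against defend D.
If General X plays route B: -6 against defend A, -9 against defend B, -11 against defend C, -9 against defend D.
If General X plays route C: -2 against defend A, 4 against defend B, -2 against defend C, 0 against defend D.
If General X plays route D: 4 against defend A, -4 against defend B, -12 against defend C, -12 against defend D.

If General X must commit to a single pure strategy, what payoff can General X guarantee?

-2

The worst-case payoff for each row is route A: -12, route B: -11, route C: -2, route D: -12.
The best of these is -2.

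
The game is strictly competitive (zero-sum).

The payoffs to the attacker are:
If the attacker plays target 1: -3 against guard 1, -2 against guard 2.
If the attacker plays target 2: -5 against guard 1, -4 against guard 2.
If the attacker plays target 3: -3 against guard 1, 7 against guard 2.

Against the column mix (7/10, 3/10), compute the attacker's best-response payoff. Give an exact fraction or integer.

0

target 1: (-3)·(7/10) + (-2)·(3/10) = -27/10.
target 2: (-5)·(7/10) + (-4)·(3/10) = -47/10.
target 3: (-3)·(7/10) + (7)·(3/10) = 0.
The best pure response is target 3 with expected payoff 0.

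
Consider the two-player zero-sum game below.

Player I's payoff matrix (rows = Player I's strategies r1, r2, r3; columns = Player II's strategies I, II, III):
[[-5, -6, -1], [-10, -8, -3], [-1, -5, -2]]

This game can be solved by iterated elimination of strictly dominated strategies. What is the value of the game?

-5

Row r2 is strictly dominated by row r1 (-5>-10, -6>-8, -1>-3); eliminate r2.
Column III is strictly dominated by II for Player II (-6<-1, -5<-2); eliminate III.
Column I is strictly dominated by II for Player II (-6<-5, -5<-1); eliminate I.
Row r1 is strictly dominated by row r3 (-5>-6); eliminate r1.
Only (r3, II) remains, with payoff -5.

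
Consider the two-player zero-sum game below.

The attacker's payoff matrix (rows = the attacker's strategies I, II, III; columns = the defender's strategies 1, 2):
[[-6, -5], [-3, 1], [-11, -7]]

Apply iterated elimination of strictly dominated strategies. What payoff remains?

Column 2 is strictly dominated by 1 for the defender (-6<-5, -3<1, -11<-7); eliminate 2.
Row I is strictly dominated by row II (-3>-6); eliminate I.
Row III is strictly dominated by row II (-3>-11); eliminate III.
Only (II, 1) remains, with payoff -3.

-3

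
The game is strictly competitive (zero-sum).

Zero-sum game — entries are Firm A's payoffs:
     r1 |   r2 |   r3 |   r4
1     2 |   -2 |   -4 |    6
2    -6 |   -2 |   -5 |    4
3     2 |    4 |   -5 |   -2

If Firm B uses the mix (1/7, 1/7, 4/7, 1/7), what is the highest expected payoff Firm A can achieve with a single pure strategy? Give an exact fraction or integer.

1: (2)·(1/7) + (-2)·(1/7) + (-4)·(4/7) + (6)·(1/7) = -10/7.
2: (-6)·(1/7) + (-2)·(1/7) + (-5)·(4/7) + (4)·(1/7) = -24/7.
3: (2)·(1/7) + (4)·(1/7) + (-5)·(4/7) + (-2)·(1/7) = -16/7.
The best pure response is 1 with expected payoff -10/7.

-10/7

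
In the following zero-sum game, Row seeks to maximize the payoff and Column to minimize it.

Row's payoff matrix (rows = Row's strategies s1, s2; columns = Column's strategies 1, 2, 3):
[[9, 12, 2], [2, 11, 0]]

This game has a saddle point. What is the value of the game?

Row minima: 2, 0 → Row's maximin is 2.
Column maxima: 9, 12, 2 → Column's minimax is 2.
They coincide at (s1, 3), so the value is 2.

2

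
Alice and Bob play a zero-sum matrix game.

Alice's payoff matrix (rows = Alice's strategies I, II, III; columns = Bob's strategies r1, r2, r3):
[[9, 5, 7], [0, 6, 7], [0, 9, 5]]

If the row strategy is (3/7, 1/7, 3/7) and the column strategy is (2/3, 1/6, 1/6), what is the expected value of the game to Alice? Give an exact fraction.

Against (2/3, 1/6, 1/6), each row's expected payoff is I: 8; II: 13/6; III: 7/3.
Taking the (3/7, 1/7, 3/7)-weighted average: (3/7)·(8) + (1/7)·(13/6) + (3/7)·(7/3) = 199/42.

199/42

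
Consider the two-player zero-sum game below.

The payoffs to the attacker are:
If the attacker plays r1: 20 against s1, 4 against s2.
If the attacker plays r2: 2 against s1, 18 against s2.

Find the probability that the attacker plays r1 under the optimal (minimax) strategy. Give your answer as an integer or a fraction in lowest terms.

1/2

Row minima are 4 and 2, so the attacker's maximin is 4; column maxima are 20 and 18, so the defender's minimax is 18. These differ, so the equilibrium is in mixed strategies.
Let the attacker play r1 with probability p. The defender is indifferent when 20p + 2(1−p) = 4p + 18(1−p), giving p = 1/2.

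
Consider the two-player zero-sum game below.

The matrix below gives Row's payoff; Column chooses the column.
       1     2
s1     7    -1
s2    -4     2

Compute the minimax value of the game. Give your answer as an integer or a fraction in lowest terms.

5/7

Row minima are -1 and -4, so Row's maximin is -1; column maxima are 7 and 2, so Column's minimax is 2. These differ, so the equilibrium is in mixed strategies.
Let Row play s1 with probability p. Column is indifferent when 7p − 4(1−p) = −p + 2(1−p), giving p = 3/7.
Let Column play 1 with probability q. Row is indifferent when 7q − (1−q) = −4q + 2(1−q), giving q = 3/14.
The value is 7·(3/14) + (-1)·(11/14) = 5/7.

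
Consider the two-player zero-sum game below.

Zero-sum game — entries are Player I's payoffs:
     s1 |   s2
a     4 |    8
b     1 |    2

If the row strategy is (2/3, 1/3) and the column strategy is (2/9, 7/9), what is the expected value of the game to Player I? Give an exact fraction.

Against (2/9, 7/9), each row's expected payoff is a: 64/9; b: 16/9.
Taking the (2/3, 1/3)-weighted average: (2/3)·(64/9) + (1/3)·(16/9) = 16/3.

16/3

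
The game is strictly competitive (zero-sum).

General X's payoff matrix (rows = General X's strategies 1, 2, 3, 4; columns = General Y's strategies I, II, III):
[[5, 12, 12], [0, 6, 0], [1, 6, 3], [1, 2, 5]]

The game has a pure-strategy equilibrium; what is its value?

Row minima: 5, 0, 1, 1 → General X's maximin is 5.
Column maxima: 5, 12, 12 → General Y's minimax is 5.
They coincide at (1, I), so the value is 5.

5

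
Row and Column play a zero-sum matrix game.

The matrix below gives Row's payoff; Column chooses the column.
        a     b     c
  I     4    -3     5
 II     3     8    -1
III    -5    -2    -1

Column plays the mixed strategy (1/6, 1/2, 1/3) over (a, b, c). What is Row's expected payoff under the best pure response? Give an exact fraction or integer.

25/6

I: (4)·(1/6) + (-3)·(1/2) + (5)·(1/3) = 5/6.
II: (3)·(1/6) + (8)·(1/2) + (-1)·(1/3) = 25/6.
III: (-5)·(1/6) + (-2)·(1/2) + (-1)·(1/3) = -13/6.
The best pure response is II with expected payoff 25/6.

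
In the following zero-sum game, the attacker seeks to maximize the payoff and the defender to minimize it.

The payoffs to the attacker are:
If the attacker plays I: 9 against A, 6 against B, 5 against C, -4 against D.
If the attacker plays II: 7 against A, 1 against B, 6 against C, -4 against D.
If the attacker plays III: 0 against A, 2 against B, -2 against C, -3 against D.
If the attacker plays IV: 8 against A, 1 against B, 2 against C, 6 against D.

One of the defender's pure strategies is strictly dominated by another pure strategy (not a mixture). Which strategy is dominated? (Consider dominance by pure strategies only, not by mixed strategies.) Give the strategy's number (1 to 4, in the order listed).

1

The defender prefers columns that give the attacker less. Compare A with C: 5 < 9, 6 < 7, -2 < 0, 2 < 8.
So C strictly dominates A for the defender; A is strictly dominated.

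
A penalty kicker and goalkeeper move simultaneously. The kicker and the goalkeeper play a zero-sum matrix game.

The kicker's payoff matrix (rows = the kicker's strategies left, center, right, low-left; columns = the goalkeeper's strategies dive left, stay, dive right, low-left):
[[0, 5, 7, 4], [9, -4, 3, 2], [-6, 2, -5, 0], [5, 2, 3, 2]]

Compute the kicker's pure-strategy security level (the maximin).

2

The worst-case payoff for each row is left: 0, center: -4, right: -6, low-left: 2.
The best of these is 2.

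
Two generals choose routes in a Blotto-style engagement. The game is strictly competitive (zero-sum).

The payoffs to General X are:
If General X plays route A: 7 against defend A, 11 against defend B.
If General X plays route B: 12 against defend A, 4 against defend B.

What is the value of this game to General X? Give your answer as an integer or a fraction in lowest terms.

Row minima are 7 and 4, so General X's maximin is 7; column maxima are 12 and 11, so General Y's minimax is 11. These differ, so the equilibrium is in mixed strategies.
Let General X play route A with probability p. General Y is indifferent when 7p + 12(1−p) = 11p + 4(1−p), giving p = 2/3.
Let General Y play defend A with probability q. General X is indifferent when 7q + 11(1−q) = 12q + 4(1−q), giving q = 7/12.
The value is 7·(7/12) + (11)·(5/12) = 26/3.

26/3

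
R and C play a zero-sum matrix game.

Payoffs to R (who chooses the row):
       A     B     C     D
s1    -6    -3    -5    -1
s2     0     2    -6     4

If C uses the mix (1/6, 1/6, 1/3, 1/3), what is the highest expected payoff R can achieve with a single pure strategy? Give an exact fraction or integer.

s1: (-6)·(1/6) + (-3)·(1/6) + (-5)·(1/3) + (-1)·(1/3) = -7/2.
s2: (0)·(1/6) + (2)·(1/6) + (-6)·(1/3) + (4)·(1/3) = -1/3.
The best pure response is s2 with expected payoff -1/3.

-1/3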